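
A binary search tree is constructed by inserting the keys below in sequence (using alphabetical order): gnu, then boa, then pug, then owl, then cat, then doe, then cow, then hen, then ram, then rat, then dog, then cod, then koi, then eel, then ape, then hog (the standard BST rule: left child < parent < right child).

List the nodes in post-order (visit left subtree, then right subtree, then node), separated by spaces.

Insert gnu: tree is empty, so gnu becomes the root.
Insert boa: boa < gnu → go left. Place as left child of gnu.
Insert pug: pug > gnu → go right. Place as right child of gnu.
Insert owl: owl > gnu → go right; owl < pug → go left. Place as left child of pug.
Insert cat: cat < gnu → go left; cat > boa → go right. Place as right child of boa.
Insert doe: doe < gnu → go left; doe > boa → go right; doe > cat → go right. Place as right child of cat.
Insert cow: cow < gnu → go left; cow > boa → go right; cow > cat → go right; cow < doe → go left. Place as left child of doe.
Insert hen: hen > gnu → go right; hen < pug → go left; hen < owl → go left. Place as left child of owl.
Insert ram: ram > gnu → go right; ram > pug → go right. Place as right child of pug.
Insert rat: rat > gnu → go right; rat > pug → go right; rat > ram → go right. Place as right child of ram.
Insert dog: dog < gnu → go left; dog > boa → go right; dog > cat → go right; dog > doe → go right. Place as right child of doe.
Insert cod: cod < gnu → go left; cod > boa → go right; cod > cat → go right; cod < doe → go left; cod < cow → go left. Place as left child of cow.
Insert koi: koi > gnu → go right; koi < pug → go left; koi < owl → go left; koi > hen → go right. Place as right child of hen.
Insert eel: eel < gnu → go left; eel > boa → go right; eel > cat → go right; eel > doe → go right; eel > dog → go right. Place as right child of dog.
Insert ape: ape < gnu → go left; ape < boa → go left. Place as left child of boa.
Insert hog: hog > gnu → go right; hog < pug → go left; hog < owl → go left; hog > hen → go right; hog < koi → go left. Place as left child of koi.

ape cod cow eel dog doe cat boa hog koi hen owl rat ram pug gnu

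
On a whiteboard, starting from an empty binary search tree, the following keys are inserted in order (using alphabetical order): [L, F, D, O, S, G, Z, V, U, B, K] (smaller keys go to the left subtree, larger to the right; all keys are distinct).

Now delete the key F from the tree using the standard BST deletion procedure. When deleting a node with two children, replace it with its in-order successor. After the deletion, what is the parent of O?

L

L: root
F: left child of L (depth 1)
D: left child of F (depth 2)
O: right child of L (depth 1)
S: right child of O (depth 2)
G: right child of F (depth 2)
Z: right child of S (depth 3)
V: left child of Z (depth 4)
U: left child of V (depth 5)
B: left child of D (depth 3)
K: right child of G (depth 3)

Delete F (two children — replace with in-order successor).
After deletion, O's parent is L.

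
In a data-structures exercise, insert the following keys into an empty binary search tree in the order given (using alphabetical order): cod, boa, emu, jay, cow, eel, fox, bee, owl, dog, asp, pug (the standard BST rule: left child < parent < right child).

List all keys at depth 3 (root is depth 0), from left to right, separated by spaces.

asp eel fox owl

Insert cod: tree is empty, so cod becomes the root.
Insert boa: boa < cod → go left. Place as left child of cod.
Insert emu: emu > cod → go right. Place as right child of cod.
Insert jay: jay > cod → go right; jay > emu → go right. Place as right child of emu.
Insert cow: cow > cod → go right; cow < emu → go left. Place as left child of emu.
Insert eel: eel > cod → go right; eel < emu → go left; eel > cow → go right. Place as right child of cow.
Insert fox: fox > cod → go right; fox > emu → go right; fox < jay → go left. Place as left child of jay.
Insert bee: bee < cod → go left; bee < boa → go left. Place as left child of boa.
Insert owl: owl > cod → go right; owl > emu → go right; owl > jay → go right. Place as right child of jay.
Insert dog: dog > cod → go right; dog < emu → go left; dog > cow → go right; dog < eel → go left. Place as left child of eel.
Insert asp: asp < cod → go left; asp < boa → go left; asp < bee → go left. Place as left child of bee.
Insert pug: pug > cod → go right; pug > emu → go right; pug > jay → go right; pug > owl → go right. Place as right child of owl.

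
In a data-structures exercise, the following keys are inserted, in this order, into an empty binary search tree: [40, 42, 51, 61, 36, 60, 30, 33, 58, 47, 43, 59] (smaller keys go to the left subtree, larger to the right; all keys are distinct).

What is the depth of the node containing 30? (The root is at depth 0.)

Insert 40: tree is empty, so 40 becomes the root.
Insert 42: 42 > 40 → go right. Place as right child of 40.
Insert 51: 51 > 40 → go right; 51 > 42 → go right. Place as right child of 42.
Insert 61: 61 > 40 → go right; 61 > 42 → go right; 61 > 51 → go right. Place as right child of 51.
Insert 36: 36 < 40 → go left. Place as left child of 40.
Insert 60: 60 > 40 → go right; 60 > 42 → go right; 60 > 51 → go right; 60 < 61 → go left. Place as left child of 61.
Insert 30: 30 < 40 → go left; 30 < 36 → go left. Place as left child of 36.
Insert 33: 33 < 40 → go left; 33 < 36 → go left; 33 > 30 → go right. Place as right child of 30.
Insert 58: 58 > 40 → go right; 58 > 42 → go right; 58 > 51 → go right; 58 < 61 → go left; 58 < 60 → go left. Place as left child of 60.
Insert 47: 47 > 40 → go right; 47 > 42 → go right; 47 < 51 → go left. Place as left child of 51.
Insert 43: 43 > 40 → go right; 43 > 42 → go right; 43 < 51 → go left; 43 < 47 → go left. Place as left child of 47.
Insert 59: 59 > 40 → go right; 59 > 42 → go right; 59 > 51 → go right; 59 < 61 → go left; 59 < 60 → go left; 59 > 58 → go right. Place as right child of 58.

Path to 30: 40 → 36 → 30, which is 2 edges.

2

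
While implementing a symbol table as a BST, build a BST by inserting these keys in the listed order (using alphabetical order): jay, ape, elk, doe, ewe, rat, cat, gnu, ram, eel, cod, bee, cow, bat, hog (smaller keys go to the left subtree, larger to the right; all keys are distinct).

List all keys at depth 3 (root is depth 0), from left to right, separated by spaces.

Insert jay: tree is empty, so jay becomes the root.
Insert ape: ape < jay → go left. Place as left child of jay.
Insert elk: elk < jay → go left; elk > ape → go right. Place as right child of ape.
Insert doe: doe < jay → go left; doe > ape → go right; doe < elk → go left. Place as left child of elk.
Insert ewe: ewe < jay → go left; ewe > ape → go right; ewe > elk → go right. Place as right child of elk.
Insert rat: rat > jay → go right. Place as right child of jay.
Insert cat: cat < jay → go left; cat > ape → go right; cat < elk → go left; cat < doe → go left. Place as left child of doe.
Insert gnu: gnu < jay → go left; gnu > ape → go right; gnu > elk → go right; gnu > ewe → go right. Place as right child of ewe.
Insert ram: ram > jay → go right; ram < rat → go left. Place as left child of rat.
Insert eel: eel < jay → go left; eel > ape → go right; eel < elk → go left; eel > doe → go right. Place as right child of doe.
Insert cod: cod < jay → go left; cod > ape → go right; cod < elk → go left; cod < doe → go left; cod > cat → go right. Place as right child of cat.
Insert bee: bee < jay → go left; bee > ape → go right; bee < elk → go left; bee < doe → go left; bee < cat → go left. Place as left child of cat.
Insert cow: cow < jay → go left; cow > ape → go right; cow < elk → go left; cow < doe → go left; cow > cat → go right; cow > cod → go right. Place as right child of cod.
Insert bat: bat < jay → go left; bat > ape → go right; bat < elk → go left; bat < doe → go left; bat < cat → go left; bat < bee → go left. Place as left child of bee.
Insert hog: hog < jay → go left; hog > ape → go right; hog > elk → go right; hog > ewe → go right; hog > gnu → go right. Place as right child of gnu.

doe ewe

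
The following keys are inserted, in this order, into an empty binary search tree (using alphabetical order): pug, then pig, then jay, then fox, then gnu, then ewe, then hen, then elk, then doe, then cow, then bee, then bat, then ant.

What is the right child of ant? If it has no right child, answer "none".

pug: root
pig: left child of pug (depth 1)
jay: left child of pig (depth 2)
fox: left child of jay (depth 3)
gnu: right child of fox (depth 4)
ewe: left child of fox (depth 4)
hen: right child of gnu (depth 5)
elk: left child of ewe (depth 5)
doe: left child of elk (depth 6)
cow: left child of doe (depth 7)
bee: left child of cow (depth 8)
bat: left child of bee (depth 9)
ant: left child of bat (depth 10)

none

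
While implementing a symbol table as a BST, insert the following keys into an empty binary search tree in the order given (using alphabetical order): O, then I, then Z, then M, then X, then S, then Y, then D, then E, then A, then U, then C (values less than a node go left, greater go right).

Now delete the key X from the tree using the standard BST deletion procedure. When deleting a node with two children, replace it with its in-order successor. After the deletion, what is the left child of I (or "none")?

O: root
I: left child of O (depth 1)
Z: right child of O (depth 1)
M: right child of I (depth 2)
X: left child of Z (depth 2)
S: left child of X (depth 3)
Y: right child of X (depth 3)
D: left child of I (depth 2)
E: right child of D (depth 3)
A: left child of D (depth 3)
U: right child of S (depth 4)
C: right child of A (depth 4)

Delete X (two children — replace with in-order successor).
After deletion, I's left child: D.

D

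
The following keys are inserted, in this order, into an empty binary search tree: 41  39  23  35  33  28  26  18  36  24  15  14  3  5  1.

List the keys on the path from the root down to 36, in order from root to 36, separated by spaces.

41 39 23 35 36

Insert 41: tree is empty, so 41 becomes the root.
Insert 39: 39 < 41 → go left. Place as left child of 41.
Insert 23: 23 < 41 → go left; 23 < 39 → go left. Place as left child of 39.
Insert 35: 35 < 41 → go left; 35 < 39 → go left; 35 > 23 → go right. Place as right child of 23.
Insert 33: 33 < 41 → go left; 33 < 39 → go left; 33 > 23 → go right; 33 < 35 → go left. Place as left child of 35.
Insert 28: 28 < 41 → go left; 28 < 39 → go left; 28 > 23 → go right; 28 < 35 → go left; 28 < 33 → go left. Place as left child of 33.
Insert 26: 26 < 41 → go left; 26 < 39 → go left; 26 > 23 → go right; 26 < 35 → go left; 26 < 33 → go left; 26 < 28 → go left. Place as left child of 28.
Insert 18: 18 < 41 → go left; 18 < 39 → go left; 18 < 23 → go left. Place as left child of 23.
Insert 36: 36 < 41 → go left; 36 < 39 → go left; 36 > 23 → go right; 36 > 35 → go right. Place as right child of 35.
Insert 24: 24 < 41 → go left; 24 < 39 → go left; 24 > 23 → go right; 24 < 35 → go left; 24 < 33 → go left; 24 < 28 → go left; 24 < 26 → go left. Place as left child of 26.
Insert 15: 15 < 41 → go left; 15 < 39 → go left; 15 < 23 → go left; 15 < 18 → go left. Place as left child of 18.
Insert 14: 14 < 41 → go left; 14 < 39 → go left; 14 < 23 → go left; 14 < 18 → go left; 14 < 15 → go left. Place as left child of 15.
Insert 3: 3 < 41 → go left; 3 < 39 → go left; 3 < 23 → go left; 3 < 18 → go left; 3 < 15 → go left; 3 < 14 → go left. Place as left child of 14.
Insert 5: 5 < 41 → go left; 5 < 39 → go left; 5 < 23 → go left; 5 < 18 → go left; 5 < 15 → go left; 5 < 14 → go left; 5 > 3 → go right. Place as right child of 3.
Insert 1: 1 < 41 → go left; 1 < 39 → go left; 1 < 23 → go left; 1 < 18 → go left; 1 < 15 → go left; 1 < 14 → go left; 1 < 3 → go left. Place as left child of 3.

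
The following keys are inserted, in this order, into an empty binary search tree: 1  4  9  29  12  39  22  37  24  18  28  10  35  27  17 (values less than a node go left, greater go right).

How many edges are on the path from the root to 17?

7

1: root
4: right child of 1 (depth 1)
9: right child of 4 (depth 2)
29: right child of 9 (depth 3)
12: left child of 29 (depth 4)
39: right child of 29 (depth 4)
22: right child of 12 (depth 5)
37: left child of 39 (depth 5)
24: right child of 22 (depth 6)
18: left child of 22 (depth 6)
28: right child of 24 (depth 7)
10: left child of 12 (depth 5)
35: left child of 37 (depth 6)
27: left child of 28 (depth 8)
17: left child of 18 (depth 7)

Path to 17: 1 → 4 → 9 → 29 → 12 → 22 → 18 → 17, which is 7 edges.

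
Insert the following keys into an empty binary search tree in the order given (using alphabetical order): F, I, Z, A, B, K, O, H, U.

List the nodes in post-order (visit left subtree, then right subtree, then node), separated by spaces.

F: root
I: right child of F (depth 1)
Z: right child of I (depth 2)
A: left child of F (depth 1)
B: right child of A (depth 2)
K: left child of Z (depth 3)
O: right child of K (depth 4)
H: left child of I (depth 2)
U: right child of O (depth 5)

B A H U O K Z I F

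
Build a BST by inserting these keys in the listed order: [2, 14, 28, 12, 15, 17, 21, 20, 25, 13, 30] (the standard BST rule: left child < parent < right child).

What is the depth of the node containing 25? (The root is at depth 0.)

6

Insert 2: tree is empty, so 2 becomes the root.
Insert 14: 14 > 2 → go right. Place as right child of 2.
Insert 28: 28 > 2 → go right; 28 > 14 → go right. Place as right child of 14.
Insert 12: 12 > 2 → go right; 12 < 14 → go left. Place as left child of 14.
Insert 15: 15 > 2 → go right; 15 > 14 → go right; 15 < 28 → go left. Place as left child of 28.
Insert 17: 17 > 2 → go right; 17 > 14 → go right; 17 < 28 → go left; 17 > 15 → go right. Place as right child of 15.
Insert 21: 21 > 2 → go right; 21 > 14 → go right; 21 < 28 → go left; 21 > 15 → go right; 21 > 17 → go right. Place as right child of 17.
Insert 20: 20 > 2 → go right; 20 > 14 → go right; 20 < 28 → go left; 20 > 15 → go right; 20 > 17 → go right; 20 < 21 → go left. Place as left child of 21.
Insert 25: 25 > 2 → go right; 25 > 14 → go right; 25 < 28 → go left; 25 > 15 → go right; 25 > 17 → go right; 25 > 21 → go right. Place as right child of 21.
Insert 13: 13 > 2 → go right; 13 < 14 → go left; 13 > 12 → go right. Place as right child of 12.
Insert 30: 30 > 2 → go right; 30 > 14 → go right; 30 > 28 → go right. Place as right child of 28.

Path to 25: 2 → 14 → 28 → 15 → 17 → 21 → 25, which is 6 edges.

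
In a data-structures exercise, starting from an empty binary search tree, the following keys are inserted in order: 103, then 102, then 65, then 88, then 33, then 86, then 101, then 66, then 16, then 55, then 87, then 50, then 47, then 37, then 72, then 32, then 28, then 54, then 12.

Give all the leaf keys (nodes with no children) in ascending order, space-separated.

12 28 37 54 72 87 101

Insert 103: tree is empty, so 103 becomes the root.
Insert 102: 102 < 103 → go left. Place as left child of 103.
Insert 65: 65 < 103 → go left; 65 < 102 → go left. Place as left child of 102.
Insert 88: 88 < 103 → go left; 88 < 102 → go left; 88 > 65 → go right. Place as right child of 65.
Insert 33: 33 < 103 → go left; 33 < 102 → go left; 33 < 65 → go left. Place as left child of 65.
Insert 86: 86 < 103 → go left; 86 < 102 → go left; 86 > 65 → go right; 86 < 88 → go left. Place as left child of 88.
Insert 101: 101 < 103 → go left; 101 < 102 → go left; 101 > 65 → go right; 101 > 88 → go right. Place as right child of 88.
Insert 66: 66 < 103 → go left; 66 < 102 → go left; 66 > 65 → go right; 66 < 88 → go left; 66 < 86 → go left. Place as left child of 86.
Insert 16: 16 < 103 → go left; 16 < 102 → go left; 16 < 65 → go left; 16 < 33 → go left. Place as left child of 33.
Insert 55: 55 < 103 → go left; 55 < 102 → go left; 55 < 65 → go left; 55 > 33 → go right. Place as right child of 33.
Insert 87: 87 < 103 → go left; 87 < 102 → go left; 87 > 65 → go right; 87 < 88 → go left; 87 > 86 → go right. Place as right child of 86.
Insert 50: 50 < 103 → go left; 50 < 102 → go left; 50 < 65 → go left; 50 > 33 → go right; 50 < 55 → go left. Place as left child of 55.
Insert 47: 47 < 103 → go left; 47 < 102 → go left; 47 < 65 → go left; 47 > 33 → go right; 47 < 55 → go left; 47 < 50 → go left. Place as left child of 50.
Insert 37: 37 < 103 → go left; 37 < 102 → go left; 37 < 65 → go left; 37 > 33 → go right; 37 < 55 → go left; 37 < 50 → go left; 37 < 47 → go left. Place as left child of 47.
Insert 72: 72 < 103 → go left; 72 < 102 → go left; 72 > 65 → go right; 72 < 88 → go left; 72 < 86 → go left; 72 > 66 → go right. Place as right child of 66.
Insert 32: 32 < 103 → go left; 32 < 102 → go left; 32 < 65 → go left; 32 < 33 → go left; 32 > 16 → go right. Place as right child of 16.
Insert 28: 28 < 103 → go left; 28 < 102 → go left; 28 < 65 → go left; 28 < 33 → go left; 28 > 16 → go right; 28 < 32 → go left. Place as left child of 32.
Insert 54: 54 < 103 → go left; 54 < 102 → go left; 54 < 65 → go left; 54 > 33 → go right; 54 < 55 → go left; 54 > 50 → go right. Place as right child of 50.
Insert 12: 12 < 103 → go left; 12 < 102 → go left; 12 < 65 → go left; 12 < 33 → go left; 12 < 16 → go left. Place as left child of 16.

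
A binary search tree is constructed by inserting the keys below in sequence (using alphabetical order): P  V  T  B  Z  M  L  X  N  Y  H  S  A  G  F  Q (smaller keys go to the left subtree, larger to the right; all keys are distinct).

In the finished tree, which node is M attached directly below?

Insert P: tree is empty, so P becomes the root.
Insert V: V > P → go right. Place as right child of P.
Insert T: T > P → go right; T < V → go left. Place as left child of V.
Insert B: B < P → go left. Place as left child of P.
Insert Z: Z > P → go right; Z > V → go right. Place as right child of V.
Insert M: M < P → go left; M > B → go right. Place as right child of B.
Insert L: L < P → go left; L > B → go right; L < M → go left. Place as left child of M.
Insert X: X > P → go right; X > V → go right; X < Z → go left. Place as left child of Z.
Insert N: N < P → go left; N > B → go right; N > M → go right. Place as right child of M.
Insert Y: Y > P → go right; Y > V → go right; Y < Z → go left; Y > X → go right. Place as right child of X.
Insert H: H < P → go left; H > B → go right; H < M → go left; H < L → go left. Place as left child of L.
Insert S: S > P → go right; S < V → go left; S < T → go left. Place as left child of T.
Insert A: A < P → go left; A < B → go left. Place as left child of B.
Insert G: G < P → go left; G > B → go right; G < M → go left; G < L → go left; G < H → go left. Place as left child of H.
Insert F: F < P → go left; F > B → go right; F < M → go left; F < L → go left; F < H → go left; F < G → go left. Place as left child of G.
Insert Q: Q > P → go right; Q < V → go left; Q < T → go left; Q < S → go left. Place as left child of S.

B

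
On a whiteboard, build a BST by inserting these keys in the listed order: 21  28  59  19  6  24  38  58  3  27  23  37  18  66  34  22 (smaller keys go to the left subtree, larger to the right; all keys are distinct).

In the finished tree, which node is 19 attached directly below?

21: root
28: right child of 21 (depth 1)
59: right child of 28 (depth 2)
19: left child of 21 (depth 1)
6: left child of 19 (depth 2)
24: left child of 28 (depth 2)
38: left child of 59 (depth 3)
58: right child of 38 (depth 4)
3: left child of 6 (depth 3)
27: right child of 24 (depth 3)
23: left child of 24 (depth 3)
37: left child of 38 (depth 4)
18: right child of 6 (depth 3)
66: right child of 59 (depth 3)
34: left child of 37 (depth 5)
22: left child of 23 (depth 4)

21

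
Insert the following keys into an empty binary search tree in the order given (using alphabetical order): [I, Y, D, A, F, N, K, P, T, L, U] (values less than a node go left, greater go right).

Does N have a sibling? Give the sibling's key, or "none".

Resulting structure (node: left, right):
  I: L=D, R=Y
  Y: L=N, R=–
  D: L=A, R=F
  A: L=–, R=–
  F: L=–, R=–
  N: L=K, R=P
  K: L=–, R=L
  P: L=–, R=T
  T: L=–, R=U
  L: L=–, R=–
  U: L=–, R=–

N's parent is Y, which has only one child.

none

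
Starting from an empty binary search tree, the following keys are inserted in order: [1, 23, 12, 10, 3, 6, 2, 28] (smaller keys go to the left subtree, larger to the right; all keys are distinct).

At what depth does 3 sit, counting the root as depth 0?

1: root
23: right child of 1 (depth 1)
12: left child of 23 (depth 2)
10: left child of 12 (depth 3)
3: left child of 10 (depth 4)
6: right child of 3 (depth 5)
2: left child of 3 (depth 5)
28: right child of 23 (depth 2)

Path to 3: 1 → 23 → 12 → 10 → 3, which is 4 edges.

4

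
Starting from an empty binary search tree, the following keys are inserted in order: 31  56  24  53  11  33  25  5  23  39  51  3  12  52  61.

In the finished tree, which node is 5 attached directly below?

11

31: root
56: right child of 31 (depth 1)
24: left child of 31 (depth 1)
53: left child of 56 (depth 2)
11: left child of 24 (depth 2)
33: left child of 53 (depth 3)
25: right child of 24 (depth 2)
5: left child of 11 (depth 3)
23: right child of 11 (depth 3)
39: right child of 33 (depth 4)
51: right child of 39 (depth 5)
3: left child of 5 (depth 4)
12: left child of 23 (depth 4)
52: right child of 51 (depth 6)
61: right child of 56 (depth 2)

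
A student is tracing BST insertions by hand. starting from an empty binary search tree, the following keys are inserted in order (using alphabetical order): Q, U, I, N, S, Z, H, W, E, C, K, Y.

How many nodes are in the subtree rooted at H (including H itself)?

3

Insert Q: tree is empty, so Q becomes the root.
Insert U: U > Q → go right. Place as right child of Q.
Insert I: I < Q → go left. Place as left child of Q.
Insert N: N < Q → go left; N > I → go right. Place as right child of I.
Insert S: S > Q → go right; S < U → go left. Place as left child of U.
Insert Z: Z > Q → go right; Z > U → go right. Place as right child of U.
Insert H: H < Q → go left; H < I → go left. Place as left child of I.
Insert W: W > Q → go right; W > U → go right; W < Z → go left. Place as left child of Z.
Insert E: E < Q → go left; E < I → go left; E < H → go left. Place as left child of H.
Insert C: C < Q → go left; C < I → go left; C < H → go left; C < E → go left. Place as left child of E.
Insert K: K < Q → go left; K > I → go right; K < N → go left. Place as left child of N.
Insert Y: Y > Q → go right; Y > U → go right; Y < Z → go left; Y > W → go right. Place as right child of W.

Subtree rooted at H contains: H, E, C — 3 nodes.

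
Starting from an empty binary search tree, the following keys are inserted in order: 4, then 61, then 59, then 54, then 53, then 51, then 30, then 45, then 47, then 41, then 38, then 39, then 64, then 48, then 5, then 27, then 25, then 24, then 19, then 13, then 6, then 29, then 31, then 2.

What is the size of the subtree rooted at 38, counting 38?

3

Insert 4: tree is empty, so 4 becomes the root.
Insert 61: 61 > 4 → go right. Place as right child of 4.
Insert 59: 59 > 4 → go right; 59 < 61 → go left. Place as left child of 61.
Insert 54: 54 > 4 → go right; 54 < 61 → go left; 54 < 59 → go left. Place as left child of 59.
Insert 53: 53 > 4 → go right; 53 < 61 → go left; 53 < 59 → go left; 53 < 54 → go left. Place as left child of 54.
Insert 51: 51 > 4 → go right; 51 < 61 → go left; 51 < 59 → go left; 51 < 54 → go left; 51 < 53 → go left. Place as left child of 53.
Insert 30: 30 > 4 → go right; 30 < 61 → go left; 30 < 59 → go left; 30 < 54 → go left; 30 < 53 → go left; 30 < 51 → go left. Place as left child of 51.
Insert 45: 45 > 4 → go right; 45 < 61 → go left; 45 < 59 → go left; 45 < 54 → go left; 45 < 53 → go left; 45 < 51 → go left; 45 > 30 → go right. Place as right child of 30.
Insert 47: 47 > 4 → go right; 47 < 61 → go left; 47 < 59 → go left; 47 < 54 → go left; 47 < 53 → go left; 47 < 51 → go left; 47 > 30 → go right; 47 > 45 → go right. Place as right child of 45.
Insert 41: 41 > 4 → go right; 41 < 61 → go left; 41 < 59 → go left; 41 < 54 → go left; 41 < 53 → go left; 41 < 51 → go left; 41 > 30 → go right; 41 < 45 → go left. Place as left child of 45.
Insert 38: 38 > 4 → go right; 38 < 61 → go left; 38 < 59 → go left; 38 < 54 → go left; 38 < 53 → go left; 38 < 51 → go left; 38 > 30 → go right; 38 < 45 → go left; 38 < 41 → go left. Place as left child of 41.
Insert 39: 39 > 4 → go right; 39 < 61 → go left; 39 < 59 → go left; 39 < 54 → go left; 39 < 53 → go left; 39 < 51 → go left; 39 > 30 → go right; 39 < 45 → go left; 39 < 41 → go left; 39 > 38 → go right. Place as right child of 38.
Insert 64: 64 > 4 → go right; 64 > 61 → go right. Place as right child of 61.
Insert 48: 48 > 4 → go right; 48 < 61 → go left; 48 < 59 → go left; 48 < 54 → go left; 48 < 53 → go left; 48 < 51 → go left; 48 > 30 → go right; 48 > 45 → go right; 48 > 47 → go right. Place as right child of 47.
Insert 5: 5 > 4 → go right; 5 < 61 → go left; 5 < 59 → go left; 5 < 54 → go left; 5 < 53 → go left; 5 < 51 → go left; 5 < 30 → go left. Place as left child of 30.
Insert 27: 27 > 4 → go right; 27 < 61 → go left; 27 < 59 → go left; 27 < 54 → go left; 27 < 53 → go left; 27 < 51 → go left; 27 < 30 → go left; 27 > 5 → go right. Place as right child of 5.
Insert 25: 25 > 4 → go right; 25 < 61 → go left; 25 < 59 → go left; 25 < 54 → go left; 25 < 53 → go left; 25 < 51 → go left; 25 < 30 → go left; 25 > 5 → go right; 25 < 27 → go left. Place as left child of 27.
Insert 24: 24 > 4 → go right; 24 < 61 → go left; 24 < 59 → go left; 24 < 54 → go left; 24 < 53 → go left; 24 < 51 → go left; 24 < 30 → go left; 24 > 5 → go right; 24 < 27 → go left; 24 < 25 → go left. Place as left child of 25.
Insert 19: 19 > 4 → go right; 19 < 61 → go left; 19 < 59 → go left; 19 < 54 → go left; 19 < 53 → go left; 19 < 51 → go left; 19 < 30 → go left; 19 > 5 → go right; 19 < 27 → go left; 19 < 25 → go left; 19 < 24 → go left. Place as left child of 24.
Insert 13: 13 > 4 → go right; 13 < 61 → go left; 13 < 59 → go left; 13 < 54 → go left; 13 < 53 → go left; 13 < 51 → go left; 13 < 30 → go left; 13 > 5 → go right; 13 < 27 → go left; 13 < 25 → go left; 13 < 24 → go left; 13 < 19 → go left. Place as left child of 19.
Insert 6: 6 > 4 → go right; 6 < 61 → go left; 6 < 59 → go left; 6 < 54 → go left; 6 < 53 → go left; 6 < 51 → go left; 6 < 30 → go left; 6 > 5 → go right; 6 < 27 → go left; 6 < 25 → go left; 6 < 24 → go left; 6 < 19 → go left; 6 < 13 → go left. Place as left child of 13.
Insert 29: 29 > 4 → go right; 29 < 61 → go left; 29 < 59 → go left; 29 < 54 → go left; 29 < 53 → go left; 29 < 51 → go left; 29 < 30 → go left; 29 > 5 → go right; 29 > 27 → go right. Place as right child of 27.
Insert 31: 31 > 4 → go right; 31 < 61 → go left; 31 < 59 → go left; 31 < 54 → go left; 31 < 53 → go left; 31 < 51 → go left; 31 > 30 → go right; 31 < 45 → go left; 31 < 41 → go left; 31 < 38 → go left. Place as left child of 38.
Insert 2: 2 < 4 → go left. Place as left child of 4.

Subtree rooted at 38 contains: 38, 31, 39 — 3 nodes.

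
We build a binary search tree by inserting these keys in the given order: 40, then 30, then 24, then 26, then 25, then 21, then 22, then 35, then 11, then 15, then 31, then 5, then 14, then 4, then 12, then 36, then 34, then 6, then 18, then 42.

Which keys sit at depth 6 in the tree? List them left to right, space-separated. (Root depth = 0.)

Insert 40: tree is empty, so 40 becomes the root.
Insert 30: 30 < 40 → go left. Place as left child of 40.
Insert 24: 24 < 40 → go left; 24 < 30 → go left. Place as left child of 30.
Insert 26: 26 < 40 → go left; 26 < 30 → go left; 26 > 24 → go right. Place as right child of 24.
Insert 25: 25 < 40 → go left; 25 < 30 → go left; 25 > 24 → go right; 25 < 26 → go left. Place as left child of 26.
Insert 21: 21 < 40 → go left; 21 < 30 → go left; 21 < 24 → go left. Place as left child of 24.
Insert 22: 22 < 40 → go left; 22 < 30 → go left; 22 < 24 → go left; 22 > 21 → go right. Place as right child of 21.
Insert 35: 35 < 40 → go left; 35 > 30 → go right. Place as right child of 30.
Insert 11: 11 < 40 → go left; 11 < 30 → go left; 11 < 24 → go left; 11 < 21 → go left. Place as left child of 21.
Insert 15: 15 < 40 → go left; 15 < 30 → go left; 15 < 24 → go left; 15 < 21 → go left; 15 > 11 → go right. Place as right child of 11.
Insert 31: 31 < 40 → go left; 31 > 30 → go right; 31 < 35 → go left. Place as left child of 35.
Insert 5: 5 < 40 → go left; 5 < 30 → go left; 5 < 24 → go left; 5 < 21 → go left; 5 < 11 → go left. Place as left child of 11.
Insert 14: 14 < 40 → go left; 14 < 30 → go left; 14 < 24 → go left; 14 < 21 → go left; 14 > 11 → go right; 14 < 15 → go left. Place as left child of 15.
Insert 4: 4 < 40 → go left; 4 < 30 → go left; 4 < 24 → go left; 4 < 21 → go left; 4 < 11 → go left; 4 < 5 → go left. Place as left child of 5.
Insert 12: 12 < 40 → go left; 12 < 30 → go left; 12 < 24 → go left; 12 < 21 → go left; 12 > 11 → go right; 12 < 15 → go left; 12 < 14 → go left. Place as left child of 14.
Insert 36: 36 < 40 → go left; 36 > 30 → go right; 36 > 35 → go right. Place as right child of 35.
Insert 34: 34 < 40 → go left; 34 > 30 → go right; 34 < 35 → go left; 34 > 31 → go right. Place as right child of 31.
Insert 6: 6 < 40 → go left; 6 < 30 → go left; 6 < 24 → go left; 6 < 21 → go left; 6 < 11 → go left; 6 > 5 → go right. Place as right child of 5.
Insert 18: 18 < 40 → go left; 18 < 30 → go left; 18 < 24 → go left; 18 < 21 → go left; 18 > 11 → go right; 18 > 15 → go right. Place as right child of 15.
Insert 42: 42 > 40 → go right. Place as right child of 40.

4 6 14 18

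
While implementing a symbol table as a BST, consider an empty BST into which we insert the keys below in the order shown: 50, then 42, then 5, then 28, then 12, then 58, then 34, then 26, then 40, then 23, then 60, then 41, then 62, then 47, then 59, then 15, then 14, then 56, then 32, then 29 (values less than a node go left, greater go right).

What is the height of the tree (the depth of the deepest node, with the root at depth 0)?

Insert 50: tree is empty, so 50 becomes the root.
Insert 42: 42 < 50 → go left. Place as left child of 50.
Insert 5: 5 < 50 → go left; 5 < 42 → go left. Place as left child of 42.
Insert 28: 28 < 50 → go left; 28 < 42 → go left; 28 > 5 → go right. Place as right child of 5.
Insert 12: 12 < 50 → go left; 12 < 42 → go left; 12 > 5 → go right; 12 < 28 → go left. Place as left child of 28.
Insert 58: 58 > 50 → go right. Place as right child of 50.
Insert 34: 34 < 50 → go left; 34 < 42 → go left; 34 > 5 → go right; 34 > 28 → go right. Place as right child of 28.
Insert 26: 26 < 50 → go left; 26 < 42 → go left; 26 > 5 → go right; 26 < 28 → go left; 26 > 12 → go right. Place as right child of 12.
Insert 40: 40 < 50 → go left; 40 < 42 → go left; 40 > 5 → go right; 40 > 28 → go right; 40 > 34 → go right. Place as right child of 34.
Insert 23: 23 < 50 → go left; 23 < 42 → go left; 23 > 5 → go right; 23 < 28 → go left; 23 > 12 → go right; 23 < 26 → go left. Place as left child of 26.
Insert 60: 60 > 50 → go right; 60 > 58 → go right. Place as right child of 58.
Insert 41: 41 < 50 → go left; 41 < 42 → go left; 41 > 5 → go right; 41 > 28 → go right; 41 > 34 → go right; 41 > 40 → go right. Place as right child of 40.
Insert 62: 62 > 50 → go right; 62 > 58 → go right; 62 > 60 → go right. Place as right child of 60.
Insert 47: 47 < 50 → go left; 47 > 42 → go right. Place as right child of 42.
Insert 59: 59 > 50 → go right; 59 > 58 → go right; 59 < 60 → go left. Place as left child of 60.
Insert 15: 15 < 50 → go left; 15 < 42 → go left; 15 > 5 → go right; 15 < 28 → go left; 15 > 12 → go right; 15 < 26 → go left; 15 < 23 → go left. Place as left child of 23.
Insert 14: 14 < 50 → go left; 14 < 42 → go left; 14 > 5 → go right; 14 < 28 → go left; 14 > 12 → go right; 14 < 26 → go left; 14 < 23 → go left; 14 < 15 → go left. Place as left child of 15.
Insert 56: 56 > 50 → go right; 56 < 58 → go left. Place as left child of 58.
Insert 32: 32 < 50 → go left; 32 < 42 → go left; 32 > 5 → go right; 32 > 28 → go right; 32 < 34 → go left. Place as left child of 34.
Insert 29: 29 < 50 → go left; 29 < 42 → go left; 29 > 5 → go right; 29 > 28 → go right; 29 < 34 → go left; 29 < 32 → go left. Place as left child of 32.

The deepest node is 14 at depth 8.

8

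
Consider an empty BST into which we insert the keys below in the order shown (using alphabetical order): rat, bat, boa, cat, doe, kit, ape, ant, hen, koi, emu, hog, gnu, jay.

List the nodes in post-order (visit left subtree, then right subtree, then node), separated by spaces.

ant ape gnu emu jay hog hen koi kit doe cat boa bat rat

rat: root
bat: left child of rat (depth 1)
boa: right child of bat (depth 2)
cat: right child of boa (depth 3)
doe: right child of cat (depth 4)
kit: right child of doe (depth 5)
ape: left child of bat (depth 2)
ant: left child of ape (depth 3)
hen: left child of kit (depth 6)
koi: right child of kit (depth 6)
emu: left child of hen (depth 7)
hog: right child of hen (depth 7)
gnu: right child of emu (depth 8)
jay: right child of hog (depth 8)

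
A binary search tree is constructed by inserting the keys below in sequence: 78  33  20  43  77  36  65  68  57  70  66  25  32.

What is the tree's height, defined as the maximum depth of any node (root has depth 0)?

Insert 78: tree is empty, so 78 becomes the root.
Insert 33: 33 < 78 → go left. Place as left child of 78.
Insert 20: 20 < 78 → go left; 20 < 33 → go left. Place as left child of 33.
Insert 43: 43 < 78 → go left; 43 > 33 → go right. Place as right child of 33.
Insert 77: 77 < 78 → go left; 77 > 33 → go right; 77 > 43 → go right. Place as right child of 43.
Insert 36: 36 < 78 → go left; 36 > 33 → go right; 36 < 43 → go left. Place as left child of 43.
Insert 65: 65 < 78 → go left; 65 > 33 → go right; 65 > 43 → go right; 65 < 77 → go left. Place as left child of 77.
Insert 68: 68 < 78 → go left; 68 > 33 → go right; 68 > 43 → go right; 68 < 77 → go left; 68 > 65 → go right. Place as right child of 65.
Insert 57: 57 < 78 → go left; 57 > 33 → go right; 57 > 43 → go right; 57 < 77 → go left; 57 < 65 → go left. Place as left child of 65.
Insert 70: 70 < 78 → go left; 70 > 33 → go right; 70 > 43 → go right; 70 < 77 → go left; 70 > 65 → go right; 70 > 68 → go right. Place as right child of 68.
Insert 66: 66 < 78 → go left; 66 > 33 → go right; 66 > 43 → go right; 66 < 77 → go left; 66 > 65 → go right; 66 < 68 → go left. Place as left child of 68.
Insert 25: 25 < 78 → go left; 25 < 33 → go left; 25 > 20 → go right. Place as right child of 20.
Insert 32: 32 < 78 → go left; 32 < 33 → go left; 32 > 20 → go right; 32 > 25 → go right. Place as right child of 25.

The deepest node is 70 at depth 6.

6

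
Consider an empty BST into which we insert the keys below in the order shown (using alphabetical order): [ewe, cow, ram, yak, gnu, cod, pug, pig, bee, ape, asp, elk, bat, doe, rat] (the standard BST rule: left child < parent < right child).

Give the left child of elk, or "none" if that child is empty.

ewe: root
cow: left child of ewe (depth 1)
ram: right child of ewe (depth 1)
yak: right child of ram (depth 2)
gnu: left child of ram (depth 2)
cod: left child of cow (depth 2)
pug: right child of gnu (depth 3)
pig: left child of pug (depth 4)
bee: left child of cod (depth 3)
ape: left child of bee (depth 4)
asp: right child of ape (depth 5)
elk: right child of cow (depth 2)
bat: right child of asp (depth 6)
doe: left child of elk (depth 3)
rat: left child of yak (depth 3)

doe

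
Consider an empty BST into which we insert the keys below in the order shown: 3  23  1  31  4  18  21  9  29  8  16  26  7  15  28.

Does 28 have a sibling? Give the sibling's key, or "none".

Insert 3: tree is empty, so 3 becomes the root.
Insert 23: 23 > 3 → go right. Place as right child of 3.
Insert 1: 1 < 3 → go left. Place as left child of 3.
Insert 31: 31 > 3 → go right; 31 > 23 → go right. Place as right child of 23.
Insert 4: 4 > 3 → go right; 4 < 23 → go left. Place as left child of 23.
Insert 18: 18 > 3 → go right; 18 < 23 → go left; 18 > 4 → go right. Place as right child of 4.
Insert 21: 21 > 3 → go right; 21 < 23 → go left; 21 > 4 → go right; 21 > 18 → go right. Place as right child of 18.
Insert 9: 9 > 3 → go right; 9 < 23 → go left; 9 > 4 → go right; 9 < 18 → go left. Place as left child of 18.
Insert 29: 29 > 3 → go right; 29 > 23 → go right; 29 < 31 → go left. Place as left child of 31.
Insert 8: 8 > 3 → go right; 8 < 23 → go left; 8 > 4 → go right; 8 < 18 → go left; 8 < 9 → go left. Place as left child of 9.
Insert 16: 16 > 3 → go right; 16 < 23 → go left; 16 > 4 → go right; 16 < 18 → go left; 16 > 9 → go right. Place as right child of 9.
Insert 26: 26 > 3 → go right; 26 > 23 → go right; 26 < 31 → go left; 26 < 29 → go left. Place as left child of 29.
Insert 7: 7 > 3 → go right; 7 < 23 → go left; 7 > 4 → go right; 7 < 18 → go left; 7 < 9 → go left; 7 < 8 → go left. Place as left child of 8.
Insert 15: 15 > 3 → go right; 15 < 23 → go left; 15 > 4 → go right; 15 < 18 → go left; 15 > 9 → go right; 15 < 16 → go left. Place as left child of 16.
Insert 28: 28 > 3 → go right; 28 > 23 → go right; 28 < 31 → go left; 28 < 29 → go left; 28 > 26 → go right. Place as right child of 26.

28's parent is 26, which has only one child.

none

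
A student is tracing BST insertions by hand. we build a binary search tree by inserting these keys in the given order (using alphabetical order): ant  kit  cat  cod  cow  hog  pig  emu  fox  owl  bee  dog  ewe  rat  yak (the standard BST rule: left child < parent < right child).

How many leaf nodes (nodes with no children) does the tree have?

Insert ant: tree is empty, so ant becomes the root.
Insert kit: kit > ant → go right. Place as right child of ant.
Insert cat: cat > ant → go right; cat < kit → go left. Place as left child of kit.
Insert cod: cod > ant → go right; cod < kit → go left; cod > cat → go right. Place as right child of cat.
Insert cow: cow > ant → go right; cow < kit → go left; cow > cat → go right; cow > cod → go right. Place as right child of cod.
Insert hog: hog > ant → go right; hog < kit → go left; hog > cat → go right; hog > cod → go right; hog > cow → go right. Place as right child of cow.
Insert pig: pig > ant → go right; pig > kit → go right. Place as right child of kit.
Insert emu: emu > ant → go right; emu < kit → go left; emu > cat → go right; emu > cod → go right; emu > cow → go right; emu < hog → go left. Place as left child of hog.
Insert fox: fox > ant → go right; fox < kit → go left; fox > cat → go right; fox > cod → go right; fox > cow → go right; fox < hog → go left; fox > emu → go right. Place as right child of emu.
Insert owl: owl > ant → go right; owl > kit → go right; owl < pig → go left. Place as left child of pig.
Insert bee: bee > ant → go right; bee < kit → go left; bee < cat → go left. Place as left child of cat.
Insert dog: dog > ant → go right; dog < kit → go left; dog > cat → go right; dog > cod → go right; dog > cow → go right; dog < hog → go left; dog < emu → go left. Place as left child of emu.
Insert ewe: ewe > ant → go right; ewe < kit → go left; ewe > cat → go right; ewe > cod → go right; ewe > cow → go right; ewe < hog → go left; ewe > emu → go right; ewe < fox → go left. Place as left child of fox.
Insert rat: rat > ant → go right; rat > kit → go right; rat > pig → go right. Place as right child of pig.
Insert yak: yak > ant → go right; yak > kit → go right; yak > pig → go right; yak > rat → go right. Place as right child of rat.

Leaves: bee, dog, ewe, owl, yak — 5 in total.

5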